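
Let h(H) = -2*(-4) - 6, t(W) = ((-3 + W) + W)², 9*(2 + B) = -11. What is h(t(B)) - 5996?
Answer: -5994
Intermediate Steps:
B = -29/9 (B = -2 + (⅑)*(-11) = -2 - 11/9 = -29/9 ≈ -3.2222)
t(W) = (-3 + 2*W)²
h(H) = 2 (h(H) = 8 - 6 = 2)
h(t(B)) - 5996 = 2 - 5996 = -5994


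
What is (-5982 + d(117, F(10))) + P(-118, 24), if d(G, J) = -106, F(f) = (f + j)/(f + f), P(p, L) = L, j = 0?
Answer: -6064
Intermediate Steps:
F(f) = ½ (F(f) = (f + 0)/(f + f) = f/((2*f)) = f*(1/(2*f)) = ½)
(-5982 + d(117, F(10))) + P(-118, 24) = (-5982 - 106) + 24 = -6088 + 24 = -6064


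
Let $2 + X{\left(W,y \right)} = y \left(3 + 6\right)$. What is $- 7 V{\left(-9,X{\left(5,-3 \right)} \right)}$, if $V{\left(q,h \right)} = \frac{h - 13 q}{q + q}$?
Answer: $\frac{308}{9} \approx 34.222$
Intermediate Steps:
$X{\left(W,y \right)} = -2 + 9 y$ ($X{\left(W,y \right)} = -2 + y \left(3 + 6\right) = -2 + y 9 = -2 + 9 y$)
$V{\left(q,h \right)} = \frac{h - 13 q}{2 q}$
$- 7 V{\left(-9,X{\left(5,-3 \right)} \right)} = - 7 \frac{\left(-2 + 9 \left(-3\right)\right) - -117}{2 \left(-9\right)} = - 7 \cdot \frac{1}{2} \left(- \frac{1}{9}\right) \left(\left(-2 - 27\right) + 117\right) = - 7 \cdot \frac{1}{2} \left(- \frac{1}{9}\right) \left(-29 + 117\right) = - 7 \cdot \frac{1}{2} \left(- \frac{1}{9}\right) 88 = \left(-7\right) \left(- \frac{44}{9}\right) = \frac{308}{9}$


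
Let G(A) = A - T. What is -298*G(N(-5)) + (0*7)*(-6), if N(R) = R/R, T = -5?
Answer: -1788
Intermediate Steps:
N(R) = 1
G(A) = 5 + A (G(A) = A - 1*(-5) = A + 5 = 5 + A)
-298*G(N(-5)) + (0*7)*(-6) = -298*(5 + 1) + (0*7)*(-6) = -298*6 + 0*(-6) = -1788 + 0 = -1788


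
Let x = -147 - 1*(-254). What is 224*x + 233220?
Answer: 257188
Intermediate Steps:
x = 107 (x = -147 + 254 = 107)
224*x + 233220 = 224*107 + 233220 = 23968 + 233220 = 257188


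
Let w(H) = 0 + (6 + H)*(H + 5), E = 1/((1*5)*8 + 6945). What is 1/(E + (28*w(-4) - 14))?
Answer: 6985/293371 ≈ 0.023809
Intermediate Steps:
E = 1/6985 (E = 1/(5*8 + 6945) = 1/(40 + 6945) = 1/6985 ≈ 0.00014316)
w(H) = (5 + H)*(6 + H) (w(H) = 0 + (6 + H)*(5 + H) = 0 + (5 + H)*(6 + H) = (5 + H)*(6 + H))
1/(E + (28*w(-4) - 14)) = 1/(1/6985 + (28*(30 + (-4)**2 + 11*(-4)) - 14)) = 1/(1/6985 + (28*(30 + 16 - 44) - 14)) = 1/(1/6985 + (28*2 - 14)) = 1/(1/6985 + (56 - 14)) = 1/(1/6985 + 42) = 1/(293371/6985) = 6985/293371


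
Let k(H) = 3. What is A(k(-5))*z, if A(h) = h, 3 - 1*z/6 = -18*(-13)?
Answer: -4158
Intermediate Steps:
z = -1386 (z = 18 - (-108)*(-13) = 18 - 6*234 = 18 - 1404 = -1386)
A(k(-5))*z = 3*(-1386) = -4158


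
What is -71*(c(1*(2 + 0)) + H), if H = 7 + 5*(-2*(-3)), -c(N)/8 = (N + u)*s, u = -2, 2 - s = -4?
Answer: -2627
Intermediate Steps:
s = 6 (s = 2 - 1*(-4) = 2 + 4 = 6)
c(N) = 96 - 48*N (c(N) = -8*(N - 2)*6 = -8*(-2 + N)*6 = -8*(-12 + 6*N) = 96 - 48*N)
H = 37 (H = 7 + 5*6 = 7 + 30 = 37)
-71*(c(1*(2 + 0)) + H) = -71*((96 - 48*(2 + 0)) + 37) = -71*((96 - 48*2) + 37) = -71*((96 - 96) + 37) = -71*(0 + 37) = -71*37 = -2627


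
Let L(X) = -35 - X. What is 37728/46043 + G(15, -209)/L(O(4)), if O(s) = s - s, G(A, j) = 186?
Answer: -7243518/1611505 ≈ -4.4949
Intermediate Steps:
O(s) = 0
37728/46043 + G(15, -209)/L(O(4)) = 37728/46043 + 186/(-35 - 1*0) = 37728*(1/46043) + 186/(-35 + 0) = 37728/46043 + 186/(-35) = 37728/46043 + 186*(-1/35) = 37728/46043 - 186/35 = -7243518/1611505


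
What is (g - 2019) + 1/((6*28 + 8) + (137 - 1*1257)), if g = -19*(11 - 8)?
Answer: -1959745/944 ≈ -2076.0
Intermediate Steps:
g = -57 (g = -19*3 = -57)
(g - 2019) + 1/((6*28 + 8) + (137 - 1*1257)) = (-57 - 2019) + 1/((6*28 + 8) + (137 - 1*1257)) = -2076 + 1/((168 + 8) + (137 - 1257)) = -2076 + 1/(176 - 1120) = -2076 + 1/(-944) = -2076 - 1/944 = -1959745/944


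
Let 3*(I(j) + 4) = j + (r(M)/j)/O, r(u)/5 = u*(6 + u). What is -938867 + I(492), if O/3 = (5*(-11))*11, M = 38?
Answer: -11430635177/12177 ≈ -9.3871e+5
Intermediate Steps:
r(u) = 5*u*(6 + u) (r(u) = 5*(u*(6 + u)) = 5*u*(6 + u))
O = -1815 (O = 3*((5*(-11))*11) = 3*(-55*11) = 3*(-605) = -1815)
I(j) = -4 - 152/(99*j) + j/3 (I(j) = -4 + (j + ((5*38*(6 + 38))/j)/(-1815))/3 = -4 + (j + ((5*38*44)/j)*(-1/1815))/3 = -4 + (j + (8360/j)*(-1/1815))/3 = -4 + (j - 152/(33*j))/3 = -4 + (-152/(99*j) + j/3) = -4 - 152/(99*j) + j/3)
-938867 + I(492) = -938867 + (-4 - 152/99/492 + (⅓)*492) = -938867 + (-4 - 152/99*1/492 + 164) = -938867 + (-4 - 38/12177 + 164) = -938867 + 1948282/12177 = -11430635177/12177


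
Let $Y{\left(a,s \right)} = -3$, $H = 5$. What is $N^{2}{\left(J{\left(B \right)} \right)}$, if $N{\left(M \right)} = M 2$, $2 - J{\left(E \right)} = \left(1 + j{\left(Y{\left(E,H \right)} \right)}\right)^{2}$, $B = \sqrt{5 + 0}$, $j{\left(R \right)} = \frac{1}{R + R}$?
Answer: $\frac{2209}{324} \approx 6.8179$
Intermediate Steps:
$j{\left(R \right)} = \frac{1}{2 R}$
$B = \sqrt{5} \approx 2.2361$
$J{\left(E \right)} = \frac{47}{36}$ ($J{\left(E \right)} = 2 - \left(1 + \frac{1}{2 \left(-3\right)}\right)^{2} = 2 - \left(1 + \frac{1}{2} \left(- \frac{1}{3}\right)\right)^{2} = 2 - \left(1 - \frac{1}{6}\right)^{2} = 2 - \left(\frac{5}{6}\right)^{2} = 2 - \frac{25}{36} = \frac{47}{36}$)
$N{\left(M \right)} = 2 M$
$N^{2}{\left(J{\left(B \right)} \right)} = \left(2 \cdot \frac{47}{36}\right)^{2} = \left(\frac{47}{18}\right)^{2} = \frac{2209}{324}$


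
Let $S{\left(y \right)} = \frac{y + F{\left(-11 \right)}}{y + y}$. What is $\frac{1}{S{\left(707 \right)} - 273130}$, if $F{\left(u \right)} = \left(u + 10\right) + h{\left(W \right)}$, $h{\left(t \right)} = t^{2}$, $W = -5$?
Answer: $- \frac{1414}{386205089} \approx -3.6613 \cdot 10^{-6}$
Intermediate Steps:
$F{\left(u \right)} = 35 + u$ ($F{\left(u \right)} = \left(u + 10\right) + \left(-5\right)^{2} = \left(10 + u\right) + 25 = 35 + u$)
$S{\left(y \right)} = \frac{24 + y}{2 y}$ ($S{\left(y \right)} = \frac{y + \left(35 - 11\right)}{y + y} = \frac{y + 24}{2 y} = \left(24 + y\right) \frac{1}{2 y} = \frac{24 + y}{2 y}$)
$\frac{1}{S{\left(707 \right)} - 273130} = \frac{1}{\frac{24 + 707}{2 \cdot 707} - 273130} = \frac{1}{\frac{1}{2} \cdot \frac{1}{707} \cdot 731 - 273130} = \frac{1}{\frac{731}{1414} - 273130} = \frac{1}{- \frac{386205089}{1414}} = - \frac{1414}{386205089}$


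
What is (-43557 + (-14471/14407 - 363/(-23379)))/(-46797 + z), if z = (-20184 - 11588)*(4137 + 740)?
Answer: 4890418801563/17402301279722591 ≈ 0.00028102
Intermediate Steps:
z = -154952044 (z = -31772*4877 = -154952044)
(-43557 + (-14471/14407 - 363/(-23379)))/(-46797 + z) = (-43557 + (-14471/14407 - 363/(-23379)))/(-46797 - 154952044) = (-43557 + (-14471*1/14407 - 363*(-1/23379)))/(-154998841) = (-43557 + (-14471/14407 + 121/7793))*(-1/154998841) = (-43557 - 111029256/112273751)*(-1/154998841) = -4890418801563/112273751*(-1/154998841) = 4890418801563/17402301279722591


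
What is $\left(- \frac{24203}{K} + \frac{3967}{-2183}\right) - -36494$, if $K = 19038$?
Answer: $\frac{1516560602381}{41559954} \approx 36491.0$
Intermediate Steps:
$\left(- \frac{24203}{K} + \frac{3967}{-2183}\right) - -36494 = \left(- \frac{24203}{19038} + \frac{3967}{-2183}\right) - -36494 = \left(\left(-24203\right) \frac{1}{19038} + 3967 \left(- \frac{1}{2183}\right)\right) + 36494 = \left(- \frac{24203}{19038} - \frac{3967}{2183}\right) + 36494 = - \frac{128358895}{41559954} + 36494 = \frac{1516560602381}{41559954}$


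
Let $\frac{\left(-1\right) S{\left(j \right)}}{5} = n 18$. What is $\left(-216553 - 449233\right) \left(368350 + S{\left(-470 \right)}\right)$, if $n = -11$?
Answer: $-245901401240$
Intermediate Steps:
$S{\left(j \right)} = 990$ ($S{\left(j \right)} = - 5 \left(\left(-11\right) 18\right) = \left(-5\right) \left(-198\right) = 990$)
$\left(-216553 - 449233\right) \left(368350 + S{\left(-470 \right)}\right) = \left(-216553 - 449233\right) \left(368350 + 990\right) = \left(-665786\right) 369340 = -245901401240$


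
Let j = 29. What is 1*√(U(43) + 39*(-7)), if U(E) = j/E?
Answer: I*√503530/43 ≈ 16.502*I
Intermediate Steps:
U(E) = 29/E
1*√(U(43) + 39*(-7)) = 1*√(29/43 + 39*(-7)) = 1*√(29*(1/43) - 273) = 1*√(29/43 - 273) = 1*√(-11710/43) = 1*(I*√503530/43) = I*√503530/43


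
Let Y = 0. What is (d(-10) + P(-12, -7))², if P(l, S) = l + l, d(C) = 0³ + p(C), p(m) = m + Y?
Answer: 1156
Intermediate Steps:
p(m) = m (p(m) = m + 0 = m)
d(C) = C (d(C) = 0³ + C = 0 + C = C)
P(l, S) = 2*l
(d(-10) + P(-12, -7))² = (-10 + 2*(-12))² = (-10 - 24)² = (-34)² = 1156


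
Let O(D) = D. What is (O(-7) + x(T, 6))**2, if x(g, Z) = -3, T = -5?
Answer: 100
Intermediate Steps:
(O(-7) + x(T, 6))**2 = (-7 - 3)**2 = (-10)**2 = 100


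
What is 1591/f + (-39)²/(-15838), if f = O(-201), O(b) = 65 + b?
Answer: -12702557/1076984 ≈ -11.795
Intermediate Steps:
f = -136 (f = 65 - 201 = -136)
1591/f + (-39)²/(-15838) = 1591/(-136) + (-39)²/(-15838) = 1591*(-1/136) + 1521*(-1/15838) = -1591/136 - 1521/15838 = -12702557/1076984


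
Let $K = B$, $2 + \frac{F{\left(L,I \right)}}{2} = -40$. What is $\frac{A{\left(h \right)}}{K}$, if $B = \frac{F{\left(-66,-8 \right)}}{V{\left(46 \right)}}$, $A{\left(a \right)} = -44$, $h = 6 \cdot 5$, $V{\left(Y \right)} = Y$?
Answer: $\frac{506}{21} \approx 24.095$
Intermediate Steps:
$h = 30$
$F{\left(L,I \right)} = -84$ ($F{\left(L,I \right)} = -4 + 2 \left(-40\right) = -4 - 80 = -84$)
$B = - \frac{42}{23}$ ($B = - \frac{84}{46} = \left(-84\right) \frac{1}{46} = - \frac{42}{23} \approx -1.8261$)
$K = - \frac{42}{23} \approx -1.8261$
$\frac{A{\left(h \right)}}{K} = - \frac{44}{- \frac{42}{23}} = \left(-44\right) \left(- \frac{23}{42}\right) = \frac{506}{21}$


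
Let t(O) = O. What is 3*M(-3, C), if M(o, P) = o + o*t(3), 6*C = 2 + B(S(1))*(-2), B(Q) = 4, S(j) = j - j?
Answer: -36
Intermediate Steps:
S(j) = 0
C = -1 (C = (2 + 4*(-2))/6 = (2 - 8)/6 = (1/6)*(-6) = -1)
M(o, P) = 4*o (M(o, P) = o + o*3 = o + 3*o = 4*o)
3*M(-3, C) = 3*(4*(-3)) = 3*(-12) = -36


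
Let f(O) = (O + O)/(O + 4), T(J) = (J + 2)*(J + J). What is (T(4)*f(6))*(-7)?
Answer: -2016/5 ≈ -403.20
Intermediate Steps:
T(J) = 2*J*(2 + J) (T(J) = (2 + J)*(2*J) = 2*J*(2 + J))
f(O) = 2*O/(4 + O) (f(O) = (2*O)/(4 + O) = 2*O/(4 + O))
(T(4)*f(6))*(-7) = ((2*4*(2 + 4))*(2*6/(4 + 6)))*(-7) = ((2*4*6)*(2*6/10))*(-7) = (48*(2*6*(⅒)))*(-7) = (48*(6/5))*(-7) = (288/5)*(-7) = -2016/5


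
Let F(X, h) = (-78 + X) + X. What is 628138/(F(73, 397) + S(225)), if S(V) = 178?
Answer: 314069/123 ≈ 2553.4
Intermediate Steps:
F(X, h) = -78 + 2*X
628138/(F(73, 397) + S(225)) = 628138/((-78 + 2*73) + 178) = 628138/((-78 + 146) + 178) = 628138/(68 + 178) = 628138/246 = 628138*(1/246) = 314069/123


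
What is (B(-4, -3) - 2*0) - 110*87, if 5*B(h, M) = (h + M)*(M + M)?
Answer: -47808/5 ≈ -9561.6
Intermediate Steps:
B(h, M) = 2*M*(M + h)/5 (B(h, M) = ((h + M)*(M + M))/5 = ((M + h)*(2*M))/5 = (2*M*(M + h))/5 = 2*M*(M + h)/5)
(B(-4, -3) - 2*0) - 110*87 = ((2/5)*(-3)*(-3 - 4) - 2*0) - 110*87 = ((2/5)*(-3)*(-7) + 0) - 9570 = (42/5 + 0) - 9570 = 42/5 - 9570 = -47808/5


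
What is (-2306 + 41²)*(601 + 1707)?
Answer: -1442500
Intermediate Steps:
(-2306 + 41²)*(601 + 1707) = (-2306 + 1681)*2308 = -625*2308 = -1442500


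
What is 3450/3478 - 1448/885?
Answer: -991447/1539015 ≈ -0.64421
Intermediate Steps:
3450/3478 - 1448/885 = 3450*(1/3478) - 1448*1/885 = 1725/1739 - 1448/885 = -991447/1539015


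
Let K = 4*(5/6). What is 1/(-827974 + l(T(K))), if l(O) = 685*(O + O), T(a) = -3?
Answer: -1/832084 ≈ -1.2018e-6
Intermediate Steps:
K = 10/3 (K = 4*(5*(⅙)) = 4*(⅚) = 10/3 ≈ 3.3333)
l(O) = 1370*O (l(O) = 685*(2*O) = 1370*O)
1/(-827974 + l(T(K))) = 1/(-827974 + 1370*(-3)) = 1/(-827974 - 4110) = 1/(-832084) = -1/832084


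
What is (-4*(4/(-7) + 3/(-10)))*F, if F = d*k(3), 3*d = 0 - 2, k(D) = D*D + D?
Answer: -976/35 ≈ -27.886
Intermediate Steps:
k(D) = D + D² (k(D) = D² + D = D + D²)
d = -⅔ (d = (0 - 2)/3 = (⅓)*(-2) = -⅔ ≈ -0.66667)
F = -8 (F = -2*(1 + 3) = -2*4 = -⅔*12 = -8)
(-4*(4/(-7) + 3/(-10)))*F = -4*(4/(-7) + 3/(-10))*(-8) = -4*(4*(-⅐) + 3*(-⅒))*(-8) = -4*(-4/7 - 3/10)*(-8) = -4*(-61/70)*(-8) = (122/35)*(-8) = -976/35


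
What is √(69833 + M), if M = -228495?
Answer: 7*I*√3238 ≈ 398.32*I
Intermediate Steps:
√(69833 + M) = √(69833 - 228495) = √(-158662) = 7*I*√3238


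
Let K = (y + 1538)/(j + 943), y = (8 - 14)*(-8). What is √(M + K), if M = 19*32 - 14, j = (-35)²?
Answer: √174710719/542 ≈ 24.387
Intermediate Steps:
y = 48 (y = -6*(-8) = 48)
j = 1225
M = 594 (M = 608 - 14 = 594)
K = 793/1084 (K = (48 + 1538)/(1225 + 943) = 1586/2168 = 1586*(1/2168) = 793/1084 ≈ 0.73155)
√(M + K) = √(594 + 793/1084) = √(644689/1084) = √174710719/542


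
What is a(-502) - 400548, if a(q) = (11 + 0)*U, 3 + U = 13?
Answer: -400438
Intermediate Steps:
U = 10 (U = -3 + 13 = 10)
a(q) = 110 (a(q) = (11 + 0)*10 = 11*10 = 110)
a(-502) - 400548 = 110 - 400548 = -400438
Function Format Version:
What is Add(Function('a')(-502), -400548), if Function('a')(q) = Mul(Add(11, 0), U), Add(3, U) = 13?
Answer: -400438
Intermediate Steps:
U = 10 (U = Add(-3, 13) = 10)
Function('a')(q) = 110 (Function('a')(q) = Mul(Add(11, 0), 10) = Mul(11, 10) = 110)
Add(Function('a')(-502), -400548) = Add(110, -400548) = -400438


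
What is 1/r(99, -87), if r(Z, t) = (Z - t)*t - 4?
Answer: -1/16186 ≈ -6.1782e-5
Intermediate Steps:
r(Z, t) = -4 + t*(Z - t) (r(Z, t) = t*(Z - t) - 4 = -4 + t*(Z - t))
1/r(99, -87) = 1/(-4 - 1*(-87)² + 99*(-87)) = 1/(-4 - 1*7569 - 8613) = 1/(-4 - 7569 - 8613) = 1/(-16186) = -1/16186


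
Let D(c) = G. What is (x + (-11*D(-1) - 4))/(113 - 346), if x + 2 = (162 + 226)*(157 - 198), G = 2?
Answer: 15936/233 ≈ 68.395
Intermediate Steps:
D(c) = 2
x = -15910 (x = -2 + (162 + 226)*(157 - 198) = -2 + 388*(-41) = -2 - 15908 = -15910)
(x + (-11*D(-1) - 4))/(113 - 346) = (-15910 + (-11*2 - 4))/(113 - 346) = (-15910 + (-22 - 4))/(-233) = (-15910 - 26)*(-1/233) = -15936*(-1/233) = 15936/233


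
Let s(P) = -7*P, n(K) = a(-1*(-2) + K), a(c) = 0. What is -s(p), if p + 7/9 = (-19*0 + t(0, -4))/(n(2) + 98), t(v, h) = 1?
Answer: -677/126 ≈ -5.3730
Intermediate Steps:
n(K) = 0
p = -677/882 (p = -7/9 + (-19*0 + 1)/(0 + 98) = -7/9 + (0 + 1)/98 = -7/9 + 1*(1/98) = -7/9 + 1/98 = -677/882 ≈ -0.76757)
-s(p) = -(-7)*(-677)/882 = -1*677/126 = -677/126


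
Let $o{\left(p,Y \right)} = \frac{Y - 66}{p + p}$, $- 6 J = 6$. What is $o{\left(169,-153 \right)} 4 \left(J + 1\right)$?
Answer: $0$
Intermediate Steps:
$J = -1$ ($J = \left(- \frac{1}{6}\right) 6 = -1$)
$o{\left(p,Y \right)} = \frac{-66 + Y}{2 p}$
$o{\left(169,-153 \right)} 4 \left(J + 1\right) = \frac{-66 - 153}{2 \cdot 169} \cdot 4 \left(-1 + 1\right) = \frac{1}{2} \cdot \frac{1}{169} \left(-219\right) 4 \cdot 0 = \left(- \frac{219}{338}\right) 0 = 0$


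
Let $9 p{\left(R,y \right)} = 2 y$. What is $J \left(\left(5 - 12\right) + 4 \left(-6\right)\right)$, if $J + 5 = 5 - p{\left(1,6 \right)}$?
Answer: $\frac{124}{3} \approx 41.333$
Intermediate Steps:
$p{\left(R,y \right)} = \frac{2 y}{9}$
$J = - \frac{4}{3}$ ($J = -5 + \left(5 - \frac{2}{9} \cdot 6\right) = -5 + \left(5 - \frac{4}{3}\right) = -5 + \frac{11}{3} = - \frac{4}{3} \approx -1.3333$)
$J \left(\left(5 - 12\right) + 4 \left(-6\right)\right) = - \frac{4 \left(\left(5 - 12\right) + 4 \left(-6\right)\right)}{3} = - \frac{4 \left(\left(5 - 12\right) - 24\right)}{3} = - \frac{4 \left(-7 - 24\right)}{3} = \left(- \frac{4}{3}\right) \left(-31\right) = \frac{124}{3}$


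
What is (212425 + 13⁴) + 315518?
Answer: 556504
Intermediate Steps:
(212425 + 13⁴) + 315518 = (212425 + 28561) + 315518 = 240986 + 315518 = 556504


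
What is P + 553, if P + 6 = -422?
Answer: 125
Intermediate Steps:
P = -428 (P = -6 - 422 = -428)
P + 553 = -428 + 553 = 125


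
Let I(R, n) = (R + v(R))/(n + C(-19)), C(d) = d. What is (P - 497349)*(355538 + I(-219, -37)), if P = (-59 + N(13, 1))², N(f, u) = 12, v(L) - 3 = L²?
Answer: -2458665079655/14 ≈ -1.7562e+11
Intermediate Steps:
v(L) = 3 + L²
I(R, n) = (3 + R + R²)/(-19 + n) (I(R, n) = (R + (3 + R²))/(n - 19) = (3 + R + R²)/(-19 + n))
P = 2209 (P = (-59 + 12)² = (-47)² = 2209)
(P - 497349)*(355538 + I(-219, -37)) = (2209 - 497349)*(355538 + (3 - 219 + (-219)²)/(-19 - 37)) = -495140*(355538 + (3 - 219 + 47961)/(-56)) = -495140*(355538 - 1/56*47745) = -495140*(355538 - 47745/56) = -495140*19862383/56 = -2458665079655/14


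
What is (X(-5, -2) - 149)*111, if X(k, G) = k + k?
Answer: -17649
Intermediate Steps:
X(k, G) = 2*k
(X(-5, -2) - 149)*111 = (2*(-5) - 149)*111 = (-10 - 149)*111 = -159*111 = -17649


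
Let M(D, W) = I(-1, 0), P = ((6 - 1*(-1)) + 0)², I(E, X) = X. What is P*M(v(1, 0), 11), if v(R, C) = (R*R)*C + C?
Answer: 0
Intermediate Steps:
v(R, C) = C + C*R² (v(R, C) = R²*C + C = C*R² + C = C + C*R²)
P = 49 (P = ((6 + 1) + 0)² = (7 + 0)² = 7² = 49)
M(D, W) = 0
P*M(v(1, 0), 11) = 49*0 = 0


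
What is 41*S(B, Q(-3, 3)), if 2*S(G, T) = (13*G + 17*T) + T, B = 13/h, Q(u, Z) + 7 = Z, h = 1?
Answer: 3977/2 ≈ 1988.5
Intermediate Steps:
Q(u, Z) = -7 + Z
B = 13 (B = 13/1 = 13*1 = 13)
S(G, T) = 9*T + 13*G/2 (S(G, T) = ((13*G + 17*T) + T)/2 = (13*G + 18*T)/2 = 9*T + 13*G/2)
41*S(B, Q(-3, 3)) = 41*(9*(-7 + 3) + (13/2)*13) = 41*(9*(-4) + 169/2) = 41*(-36 + 169/2) = 41*(97/2) = 3977/2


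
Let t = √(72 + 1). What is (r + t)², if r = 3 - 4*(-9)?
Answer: (39 + √73)² ≈ 2260.4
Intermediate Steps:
r = 39 (r = 3 + 36 = 39)
t = √73 ≈ 8.5440
(r + t)² = (39 + √73)²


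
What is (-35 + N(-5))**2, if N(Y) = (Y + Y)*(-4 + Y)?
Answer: 3025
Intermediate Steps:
N(Y) = 2*Y*(-4 + Y) (N(Y) = (2*Y)*(-4 + Y) = 2*Y*(-4 + Y))
(-35 + N(-5))**2 = (-35 + 2*(-5)*(-4 - 5))**2 = (-35 + 2*(-5)*(-9))**2 = (-35 + 90)**2 = 55**2 = 3025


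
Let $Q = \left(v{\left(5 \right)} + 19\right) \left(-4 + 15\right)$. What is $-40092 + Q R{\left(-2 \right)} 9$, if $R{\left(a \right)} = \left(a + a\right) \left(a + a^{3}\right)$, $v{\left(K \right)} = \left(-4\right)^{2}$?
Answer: $98508$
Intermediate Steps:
$v{\left(K \right)} = 16$
$R{\left(a \right)} = 2 a \left(a + a^{3}\right)$
$Q = 385$ ($Q = \left(16 + 19\right) \left(-4 + 15\right) = 35 \cdot 11 = 385$)
$-40092 + Q R{\left(-2 \right)} 9 = -40092 + 385 \cdot 2 \left(-2\right)^{2} \left(1 + \left(-2\right)^{2}\right) 9 = -40092 + 385 \cdot 2 \cdot 4 \left(1 + 4\right) 9 = -40092 + 385 \cdot 2 \cdot 4 \cdot 5 \cdot 9 = -40092 + 385 \cdot 40 \cdot 9 = -40092 + 15400 \cdot 9 = -40092 + 138600 = 98508$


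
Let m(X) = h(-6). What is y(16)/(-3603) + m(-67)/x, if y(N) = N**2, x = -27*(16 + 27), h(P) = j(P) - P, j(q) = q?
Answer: -256/3603 ≈ -0.071052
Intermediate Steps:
h(P) = 0 (h(P) = P - P = 0)
x = -1161 (x = -27*43 = -1161)
m(X) = 0
y(16)/(-3603) + m(-67)/x = 16**2/(-3603) + 0/(-1161) = 256*(-1/3603) + 0*(-1/1161) = -256/3603 + 0 = -256/3603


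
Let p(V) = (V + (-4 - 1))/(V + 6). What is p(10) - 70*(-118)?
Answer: 132165/16 ≈ 8260.3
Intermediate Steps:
p(V) = (-5 + V)/(6 + V) (p(V) = (V - 5)/(6 + V) = (-5 + V)/(6 + V))
p(10) - 70*(-118) = (-5 + 10)/(6 + 10) - 70*(-118) = 5/16 + 8260 = 132165/16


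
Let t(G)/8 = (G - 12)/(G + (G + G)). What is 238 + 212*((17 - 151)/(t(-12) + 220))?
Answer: 18916/169 ≈ 111.93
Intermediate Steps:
t(G) = 8*(-12 + G)/(3*G) (t(G) = 8*((G - 12)/(G + (G + G))) = 8*((-12 + G)/(G + 2*G)) = 8*((-12 + G)/((3*G))) = 8*((-12 + G)*(1/(3*G))) = 8*((-12 + G)/(3*G)) = 8*(-12 + G)/(3*G))
238 + 212*((17 - 151)/(t(-12) + 220)) = 238 + 212*((17 - 151)/((8/3 - 32/(-12)) + 220)) = 238 + 212*(-134/((8/3 - 32*(-1/12)) + 220)) = 238 + 212*(-134/((8/3 + 8/3) + 220)) = 238 + 212*(-134/(16/3 + 220)) = 238 + 212*(-134/676/3) = 238 + 212*(-134*3/676) = 238 + 212*(-201/338) = 238 - 21306/169 = 18916/169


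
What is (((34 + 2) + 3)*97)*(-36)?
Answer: -136188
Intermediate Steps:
(((34 + 2) + 3)*97)*(-36) = ((36 + 3)*97)*(-36) = (39*97)*(-36) = 3783*(-36) = -136188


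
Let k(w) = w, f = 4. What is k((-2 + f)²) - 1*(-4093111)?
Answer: 4093115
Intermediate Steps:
k((-2 + f)²) - 1*(-4093111) = (-2 + 4)² - 1*(-4093111) = 2² + 4093111 = 4 + 4093111 = 4093115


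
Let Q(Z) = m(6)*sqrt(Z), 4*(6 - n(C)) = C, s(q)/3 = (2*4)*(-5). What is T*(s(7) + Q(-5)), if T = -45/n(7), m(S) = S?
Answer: 21600/17 - 1080*I*sqrt(5)/17 ≈ 1270.6 - 142.06*I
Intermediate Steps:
s(q) = -120 (s(q) = 3*((2*4)*(-5)) = 3*(8*(-5)) = 3*(-40) = -120)
n(C) = 6 - C/4
T = -180/17 (T = -45/(6 - 1/4*7) = -45/(6 - 7/4) = -45/17/4 = -45*4/17 = -180/17 ≈ -10.588)
Q(Z) = 6*sqrt(Z)
T*(s(7) + Q(-5)) = -180*(-120 + 6*sqrt(-5))/17 = -180*(-120 + 6*(I*sqrt(5)))/17 = -180*(-120 + 6*I*sqrt(5))/17 = 21600/17 - 1080*I*sqrt(5)/17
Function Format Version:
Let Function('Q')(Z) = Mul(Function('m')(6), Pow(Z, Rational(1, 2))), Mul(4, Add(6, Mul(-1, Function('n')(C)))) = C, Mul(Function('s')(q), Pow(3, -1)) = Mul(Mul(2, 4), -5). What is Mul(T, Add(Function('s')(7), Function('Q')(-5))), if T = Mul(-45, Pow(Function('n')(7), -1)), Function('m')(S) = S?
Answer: Add(Rational(21600, 17), Mul(Rational(-1080, 17), I, Pow(5, Rational(1, 2)))) ≈ Add(1270.6, Mul(-142.06, I))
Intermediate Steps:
Function('s')(q) = -120 (Function('s')(q) = Mul(3, Mul(Mul(2, 4), -5)) = Mul(3, Mul(8, -5)) = Mul(3, -40) = -120)
Function('n')(C) = Add(6, Mul(Rational(-1, 4), C))
T = Rational(-180, 17) (T = Mul(-45, Pow(Add(6, Mul(Rational(-1, 4), 7)), -1)) = Mul(-45, Pow(Add(6, Rational(-7, 4)), -1)) = Mul(-45, Pow(Rational(17, 4), -1)) = Mul(-45, Rational(4, 17)) = Rational(-180, 17) ≈ -10.588)
Function('Q')(Z) = Mul(6, Pow(Z, Rational(1, 2)))
Mul(T, Add(Function('s')(7), Function('Q')(-5))) = Mul(Rational(-180, 17), Add(-120, Mul(6, Pow(-5, Rational(1, 2))))) = Mul(Rational(-180, 17), Add(-120, Mul(6, Mul(I, Pow(5, Rational(1, 2)))))) = Mul(Rational(-180, 17), Add(-120, Mul(6, I, Pow(5, Rational(1, 2))))) = Add(Rational(21600, 17), Mul(Rational(-1080, 17), I, Pow(5, Rational(1, 2))))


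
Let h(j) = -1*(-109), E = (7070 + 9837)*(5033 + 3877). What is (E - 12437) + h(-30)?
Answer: 150629042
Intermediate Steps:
E = 150641370 (E = 16907*8910 = 150641370)
h(j) = 109
(E - 12437) + h(-30) = (150641370 - 12437) + 109 = 150628933 + 109 = 150629042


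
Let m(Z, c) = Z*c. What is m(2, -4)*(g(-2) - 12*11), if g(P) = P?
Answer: 1072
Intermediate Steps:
m(2, -4)*(g(-2) - 12*11) = (2*(-4))*(-2 - 12*11) = -8*(-2 - 132) = -8*(-134) = 1072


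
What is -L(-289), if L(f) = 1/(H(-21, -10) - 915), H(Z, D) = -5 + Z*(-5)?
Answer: 1/815 ≈ 0.0012270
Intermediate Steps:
H(Z, D) = -5 - 5*Z
L(f) = -1/815 (L(f) = 1/((-5 - 5*(-21)) - 915) = 1/((-5 + 105) - 915) = 1/(100 - 915) = 1/(-815) = -1/815)
-L(-289) = -1*(-1/815) = 1/815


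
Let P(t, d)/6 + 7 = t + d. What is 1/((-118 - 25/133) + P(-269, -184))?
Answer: -133/382799 ≈ -0.00034744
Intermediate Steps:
P(t, d) = -42 + 6*d + 6*t (P(t, d) = -42 + 6*(t + d) = -42 + 6*(d + t) = -42 + (6*d + 6*t) = -42 + 6*d + 6*t)
1/((-118 - 25/133) + P(-269, -184)) = 1/((-118 - 25/133) + (-42 + 6*(-184) + 6*(-269))) = 1/((-118 - 25*1/133) + (-42 - 1104 - 1614)) = 1/((-118 - 25/133) - 2760) = 1/(-15719/133 - 2760) = 1/(-382799/133) = -133/382799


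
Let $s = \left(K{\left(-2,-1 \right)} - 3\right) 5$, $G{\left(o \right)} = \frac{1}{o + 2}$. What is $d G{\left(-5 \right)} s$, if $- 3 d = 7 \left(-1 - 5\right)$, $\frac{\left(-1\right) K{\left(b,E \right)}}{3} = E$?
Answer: $0$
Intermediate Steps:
$K{\left(b,E \right)} = - 3 E$
$G{\left(o \right)} = \frac{1}{2 + o}$
$d = 14$ ($d = - \frac{7 \left(-1 - 5\right)}{3} = - \frac{7 \left(-6\right)}{3} = \left(- \frac{1}{3}\right) \left(-42\right) = 14$)
$s = 0$ ($s = \left(\left(-3\right) \left(-1\right) - 3\right) 5 = \left(3 - 3\right) 5 = 0 \cdot 5 = 0$)
$d G{\left(-5 \right)} s = \frac{14}{2 - 5} \cdot 0 = \frac{14}{-3} \cdot 0 = 14 \left(- \frac{1}{3}\right) 0 = \left(- \frac{14}{3}\right) 0 = 0$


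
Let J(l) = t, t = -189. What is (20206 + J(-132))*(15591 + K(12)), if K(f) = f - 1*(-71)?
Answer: 313746458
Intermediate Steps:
K(f) = 71 + f (K(f) = f + 71 = 71 + f)
J(l) = -189
(20206 + J(-132))*(15591 + K(12)) = (20206 - 189)*(15591 + (71 + 12)) = 20017*(15591 + 83) = 20017*15674 = 313746458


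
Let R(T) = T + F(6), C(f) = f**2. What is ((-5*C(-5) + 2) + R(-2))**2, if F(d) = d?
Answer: 14161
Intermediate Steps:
R(T) = 6 + T (R(T) = T + 6 = 6 + T)
((-5*C(-5) + 2) + R(-2))**2 = ((-5*(-5)**2 + 2) + (6 - 2))**2 = ((-5*25 + 2) + 4)**2 = ((-125 + 2) + 4)**2 = (-123 + 4)**2 = (-119)**2 = 14161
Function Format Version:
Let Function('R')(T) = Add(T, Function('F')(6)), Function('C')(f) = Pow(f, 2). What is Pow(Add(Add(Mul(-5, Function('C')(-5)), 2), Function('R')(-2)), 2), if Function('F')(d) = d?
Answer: 14161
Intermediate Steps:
Function('R')(T) = Add(6, T) (Function('R')(T) = Add(T, 6) = Add(6, T))
Pow(Add(Add(Mul(-5, Function('C')(-5)), 2), Function('R')(-2)), 2) = Pow(Add(Add(Mul(-5, Pow(-5, 2)), 2), Add(6, -2)), 2) = Pow(Add(Add(Mul(-5, 25), 2), 4), 2) = Pow(Add(Add(-125, 2), 4), 2) = Pow(Add(-123, 4), 2) = Pow(-119, 2) = 14161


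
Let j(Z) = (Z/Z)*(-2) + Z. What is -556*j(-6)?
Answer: 4448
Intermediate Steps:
j(Z) = -2 + Z (j(Z) = 1*(-2) + Z = -2 + Z)
-556*j(-6) = -556*(-2 - 6) = -556*(-8) = 4448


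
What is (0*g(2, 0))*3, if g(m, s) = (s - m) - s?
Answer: 0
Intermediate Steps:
g(m, s) = -m
(0*g(2, 0))*3 = (0*(-1*2))*3 = (0*(-2))*3 = 0*3 = 0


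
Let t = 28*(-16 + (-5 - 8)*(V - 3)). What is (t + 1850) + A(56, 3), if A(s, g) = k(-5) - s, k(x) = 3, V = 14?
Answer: -2655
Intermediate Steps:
A(s, g) = 3 - s
t = -4452 (t = 28*(-16 + (-5 - 8)*(14 - 3)) = 28*(-16 - 13*11) = 28*(-16 - 143) = 28*(-159) = -4452)
(t + 1850) + A(56, 3) = (-4452 + 1850) + (3 - 1*56) = -2602 + (3 - 56) = -2602 - 53 = -2655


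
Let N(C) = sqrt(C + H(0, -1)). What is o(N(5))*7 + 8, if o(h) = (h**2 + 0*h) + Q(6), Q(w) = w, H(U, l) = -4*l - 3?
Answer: 92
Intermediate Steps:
H(U, l) = -3 - 4*l
N(C) = sqrt(1 + C) (N(C) = sqrt(C + (-3 - 4*(-1))) = sqrt(C + (-3 + 4)) = sqrt(C + 1) = sqrt(1 + C))
o(h) = 6 + h**2 (o(h) = (h**2 + 0*h) + 6 = (h**2 + 0) + 6 = h**2 + 6 = 6 + h**2)
o(N(5))*7 + 8 = (6 + (sqrt(1 + 5))**2)*7 + 8 = (6 + (sqrt(6))**2)*7 + 8 = (6 + 6)*7 + 8 = 12*7 + 8 = 84 + 8 = 92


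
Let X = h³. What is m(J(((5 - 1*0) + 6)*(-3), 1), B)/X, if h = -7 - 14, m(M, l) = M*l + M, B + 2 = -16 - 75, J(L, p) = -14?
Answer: -184/1323 ≈ -0.13908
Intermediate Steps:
B = -93 (B = -2 + (-16 - 75) = -2 - 91 = -93)
m(M, l) = M + M*l
h = -21
X = -9261 (X = (-21)³ = -9261)
m(J(((5 - 1*0) + 6)*(-3), 1), B)/X = -14*(1 - 93)/(-9261) = -14*(-92)*(-1/9261) = 1288*(-1/9261) = -184/1323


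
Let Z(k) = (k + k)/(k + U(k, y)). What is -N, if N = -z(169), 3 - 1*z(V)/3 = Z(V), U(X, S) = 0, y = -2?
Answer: 3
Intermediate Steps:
Z(k) = 2 (Z(k) = (k + k)/(k + 0) = (2*k)/k = 2)
z(V) = 3 (z(V) = 9 - 3*2 = 9 - 6 = 3)
N = -3 (N = -1*3 = -3)
-N = -1*(-3) = 3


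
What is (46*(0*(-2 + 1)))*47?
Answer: 0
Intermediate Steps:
(46*(0*(-2 + 1)))*47 = (46*(0*(-1)))*47 = (46*0)*47 = 0*47 = 0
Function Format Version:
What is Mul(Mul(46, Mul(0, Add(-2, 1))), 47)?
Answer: 0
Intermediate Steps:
Mul(Mul(46, Mul(0, Add(-2, 1))), 47) = Mul(Mul(46, Mul(0, -1)), 47) = Mul(Mul(46, 0), 47) = Mul(0, 47) = 0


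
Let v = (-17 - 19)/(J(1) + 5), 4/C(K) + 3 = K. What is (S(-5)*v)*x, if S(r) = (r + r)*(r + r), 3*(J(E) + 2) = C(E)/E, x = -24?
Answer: 259200/7 ≈ 37029.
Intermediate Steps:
C(K) = 4/(-3 + K)
J(E) = -2 + 4/(3*E*(-3 + E)) (J(E) = -2 + ((4/(-3 + E))/E)/3 = -2 + (4/(E*(-3 + E)))/3 = -2 + 4/(3*E*(-3 + E)))
S(r) = 4*r**2 (S(r) = (2*r)*(2*r) = 4*r**2)
v = -108/7 (v = (-17 - 19)/((2/3)*(2 - 3*1*(-3 + 1))/(1*(-3 + 1)) + 5) = -36/((2/3)*1*(2 - 3*1*(-2))/(-2) + 5) = -36/((2/3)*1*(-1/2)*(2 + 6) + 5) = -36/((2/3)*1*(-1/2)*8 + 5) = -36/(-8/3 + 5) = -36/7/3 = -36*3/7 = -108/7 ≈ -15.429)
(S(-5)*v)*x = ((4*(-5)**2)*(-108/7))*(-24) = ((4*25)*(-108/7))*(-24) = (100*(-108/7))*(-24) = -10800/7*(-24) = 259200/7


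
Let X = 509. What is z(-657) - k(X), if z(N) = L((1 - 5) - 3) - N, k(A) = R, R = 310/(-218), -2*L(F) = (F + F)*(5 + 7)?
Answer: 80924/109 ≈ 742.42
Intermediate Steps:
L(F) = -12*F (L(F) = -(F + F)*(5 + 7)/2 = -2*F*12/2 = -12*F)
R = -155/109 (R = 310*(-1/218) = -155/109 ≈ -1.4220)
k(A) = -155/109
z(N) = 84 - N (z(N) = -12*((1 - 5) - 3) - N = -12*(-4 - 3) - N = -12*(-7) - N = 84 - N)
z(-657) - k(X) = (84 - 1*(-657)) - 1*(-155/109) = (84 + 657) + 155/109 = 741 + 155/109 = 80924/109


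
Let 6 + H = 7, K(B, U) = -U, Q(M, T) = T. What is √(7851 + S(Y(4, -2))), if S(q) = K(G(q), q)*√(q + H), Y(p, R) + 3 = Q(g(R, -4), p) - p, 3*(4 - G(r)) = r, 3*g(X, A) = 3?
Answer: √(7851 + 3*I*√2) ≈ 88.606 + 0.0239*I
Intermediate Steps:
g(X, A) = 1 (g(X, A) = (⅓)*3 = 1)
G(r) = 4 - r/3
H = 1 (H = -6 + 7 = 1)
Y(p, R) = -3 (Y(p, R) = -3 + (p - p) = -3 + 0 = -3)
S(q) = -q*√(1 + q) (S(q) = (-q)*√(q + 1) = (-q)*√(1 + q) = -q*√(1 + q))
√(7851 + S(Y(4, -2))) = √(7851 - 1*(-3)*√(1 - 3)) = √(7851 - 1*(-3)*√(-2)) = √(7851 - 1*(-3)*I*√2) = √(7851 + 3*I*√2)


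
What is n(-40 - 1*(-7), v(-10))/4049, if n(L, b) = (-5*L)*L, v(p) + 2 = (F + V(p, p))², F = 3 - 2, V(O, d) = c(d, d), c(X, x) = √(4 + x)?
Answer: -5445/4049 ≈ -1.3448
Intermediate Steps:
V(O, d) = √(4 + d)
F = 1
v(p) = -2 + (1 + √(4 + p))²
n(L, b) = -5*L²
n(-40 - 1*(-7), v(-10))/4049 = -5*(-40 - 1*(-7))²/4049 = -5*(-40 + 7)²*(1/4049) = -5*(-33)²*(1/4049) = -5*1089*(1/4049) = -5445*1/4049 = -5445/4049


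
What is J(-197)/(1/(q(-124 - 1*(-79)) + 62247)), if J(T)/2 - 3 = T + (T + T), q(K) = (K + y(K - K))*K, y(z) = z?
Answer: -75583872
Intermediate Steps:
q(K) = K² (q(K) = (K + (K - K))*K = (K + 0)*K = K*K = K²)
J(T) = 6 + 6*T (J(T) = 6 + 2*(T + (T + T)) = 6 + 2*(T + 2*T) = 6 + 2*(3*T) = 6 + 6*T)
J(-197)/(1/(q(-124 - 1*(-79)) + 62247)) = (6 + 6*(-197))/(1/((-124 - 1*(-79))² + 62247)) = (6 - 1182)/(1/((-124 + 79)² + 62247)) = -1176/(1/((-45)² + 62247)) = -1176/(1/(2025 + 62247)) = -1176/(1/64272) = -1176/1/64272 = -1176*64272 = -75583872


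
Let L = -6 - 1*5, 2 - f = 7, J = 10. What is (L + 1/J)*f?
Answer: 109/2 ≈ 54.500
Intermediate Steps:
f = -5 (f = 2 - 1*7 = 2 - 7 = -5)
L = -11 (L = -6 - 5 = -11)
(L + 1/J)*f = (-11 + 1/10)*(-5) = (-11 + ⅒)*(-5) = -109/10*(-5) = 109/2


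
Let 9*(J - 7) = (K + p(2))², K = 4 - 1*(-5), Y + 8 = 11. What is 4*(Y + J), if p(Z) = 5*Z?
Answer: 1804/9 ≈ 200.44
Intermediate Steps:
Y = 3 (Y = -8 + 11 = 3)
K = 9 (K = 4 + 5 = 9)
J = 424/9 (J = 7 + (9 + 5*2)²/9 = 7 + (9 + 10)²/9 = 7 + (⅑)*19² = 7 + (⅑)*361 = 7 + 361/9 = 424/9 ≈ 47.111)
4*(Y + J) = 4*(3 + 424/9) = 4*(451/9) = 1804/9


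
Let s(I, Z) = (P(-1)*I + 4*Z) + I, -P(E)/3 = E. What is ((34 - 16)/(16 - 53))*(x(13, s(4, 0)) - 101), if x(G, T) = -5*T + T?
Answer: 2970/37 ≈ 80.270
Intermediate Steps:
P(E) = -3*E
s(I, Z) = 4*I + 4*Z (s(I, Z) = ((-3*(-1))*I + 4*Z) + I = (3*I + 4*Z) + I = 4*I + 4*Z)
x(G, T) = -4*T
((34 - 16)/(16 - 53))*(x(13, s(4, 0)) - 101) = ((34 - 16)/(16 - 53))*(-4*(4*4 + 4*0) - 101) = (18/(-37))*(-4*(16 + 0) - 101) = (18*(-1/37))*(-4*16 - 101) = -18*(-64 - 101)/37 = -18/37*(-165) = 2970/37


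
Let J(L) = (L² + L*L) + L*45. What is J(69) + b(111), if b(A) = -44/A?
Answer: 1401553/111 ≈ 12627.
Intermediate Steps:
J(L) = 2*L² + 45*L (J(L) = (L² + L²) + 45*L = 2*L² + 45*L)
J(69) + b(111) = 69*(45 + 2*69) - 44/111 = 69*(45 + 138) - 44*1/111 = 69*183 - 44/111 = 12627 - 44/111 = 1401553/111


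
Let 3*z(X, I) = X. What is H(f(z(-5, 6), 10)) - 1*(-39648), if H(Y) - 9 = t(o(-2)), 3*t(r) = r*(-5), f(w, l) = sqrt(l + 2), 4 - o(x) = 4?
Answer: 39657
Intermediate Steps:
o(x) = 0 (o(x) = 4 - 1*4 = 4 - 4 = 0)
z(X, I) = X/3
f(w, l) = sqrt(2 + l)
t(r) = -5*r/3 (t(r) = (r*(-5))/3 = (-5*r)/3 = -5*r/3)
H(Y) = 9 (H(Y) = 9 - 5/3*0 = 9 + 0 = 9)
H(f(z(-5, 6), 10)) - 1*(-39648) = 9 - 1*(-39648) = 9 + 39648 = 39657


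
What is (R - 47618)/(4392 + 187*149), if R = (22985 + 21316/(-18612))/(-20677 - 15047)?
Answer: -152218279211/103106687805 ≈ -1.4763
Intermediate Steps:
R = -2056613/3196611 (R = (22985 + 21316*(-1/18612))/(-35724) = (22985 - 5329/4653)*(-1/35724) = (106943876/4653)*(-1/35724) = -2056613/3196611 ≈ -0.64337)
(R - 47618)/(4392 + 187*149) = (-2056613/3196611 - 47618)/(4392 + 187*149) = -152218279211/(3196611*(4392 + 27863)) = -152218279211/3196611/32255 = -152218279211/3196611*1/32255 = -152218279211/103106687805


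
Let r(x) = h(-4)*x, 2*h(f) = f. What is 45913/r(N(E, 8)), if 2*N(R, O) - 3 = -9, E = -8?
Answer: 45913/6 ≈ 7652.2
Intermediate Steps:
h(f) = f/2
N(R, O) = -3 (N(R, O) = 3/2 + (½)*(-9) = 3/2 - 9/2 = -3)
r(x) = -2*x (r(x) = ((½)*(-4))*x = -2*x)
45913/r(N(E, 8)) = 45913/((-2*(-3))) = 45913/6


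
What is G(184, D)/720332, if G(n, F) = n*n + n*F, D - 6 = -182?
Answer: 368/180083 ≈ 0.0020435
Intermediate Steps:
D = -176 (D = 6 - 182 = -176)
G(n, F) = n**2 + F*n
G(184, D)/720332 = (184*(-176 + 184))/720332 = (184*8)*(1/720332) = 1472*(1/720332) = 368/180083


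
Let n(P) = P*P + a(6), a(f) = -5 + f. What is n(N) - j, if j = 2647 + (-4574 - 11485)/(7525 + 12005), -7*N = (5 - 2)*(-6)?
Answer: -120239429/45570 ≈ -2638.6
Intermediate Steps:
N = 18/7 (N = -(5 - 2)*(-6)/7 = -3*(-6)/7 = -⅐*(-18) = 18/7 ≈ 2.5714)
j = 17226617/6510 (j = 2647 - 16059/19530 = 2647 - 16059*1/19530 = 2647 - 5353/6510 = 17226617/6510 ≈ 2646.2)
n(P) = 1 + P² (n(P) = P*P + (-5 + 6) = P² + 1 = 1 + P²)
n(N) - j = (1 + (18/7)²) - 1*17226617/6510 = (1 + 324/49) - 17226617/6510 = 373/49 - 17226617/6510 = -120239429/45570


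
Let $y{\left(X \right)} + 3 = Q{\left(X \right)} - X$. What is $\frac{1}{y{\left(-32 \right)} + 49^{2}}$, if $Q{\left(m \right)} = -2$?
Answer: $\frac{1}{2428} \approx 0.00041186$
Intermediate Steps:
$y{\left(X \right)} = -5 - X$ ($y{\left(X \right)} = -3 - \left(2 + X\right) = -5 - X$)
$\frac{1}{y{\left(-32 \right)} + 49^{2}} = \frac{1}{\left(-5 - -32\right) + 49^{2}} = \frac{1}{\left(-5 + 32\right) + 2401} = \frac{1}{27 + 2401} = \frac{1}{2428}$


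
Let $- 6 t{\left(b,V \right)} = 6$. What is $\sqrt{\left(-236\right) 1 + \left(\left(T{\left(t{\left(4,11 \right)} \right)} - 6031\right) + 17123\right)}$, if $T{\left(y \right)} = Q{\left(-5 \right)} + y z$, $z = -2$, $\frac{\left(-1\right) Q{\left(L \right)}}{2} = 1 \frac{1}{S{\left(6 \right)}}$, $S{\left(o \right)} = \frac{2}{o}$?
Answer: $2 \sqrt{2713} \approx 104.17$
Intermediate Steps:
$Q{\left(L \right)} = -6$ ($Q{\left(L \right)} = - 2 \cdot 1 \frac{1}{2 \cdot \frac{1}{6}} = - 2 \cdot 1 \frac{1}{\frac{1}{3}} = - 2 \cdot 1 \cdot 3 = \left(-2\right) 3 = -6$)
$t{\left(b,V \right)} = -1$ ($t{\left(b,V \right)} = \left(- \frac{1}{6}\right) 6 = -1$)
$T{\left(y \right)} = -6 - 2 y$ ($T{\left(y \right)} = -6 + y \left(-2\right) = -6 - 2 y$)
$\sqrt{\left(-236\right) 1 + \left(\left(T{\left(t{\left(4,11 \right)} \right)} - 6031\right) + 17123\right)} = \sqrt{\left(-236\right) 1 + \left(\left(\left(-6 - -2\right) - 6031\right) + 17123\right)} = \sqrt{-236 + \left(\left(\left(-6 + 2\right) - 6031\right) + 17123\right)} = \sqrt{-236 + \left(\left(-4 - 6031\right) + 17123\right)} = \sqrt{-236 + \left(-6035 + 17123\right)} = \sqrt{-236 + 11088} = \sqrt{10852} = 2 \sqrt{2713}$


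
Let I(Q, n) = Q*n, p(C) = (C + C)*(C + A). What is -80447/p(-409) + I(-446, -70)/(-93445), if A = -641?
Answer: -6866445583/16051982100 ≈ -0.42776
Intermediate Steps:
p(C) = 2*C*(-641 + C) (p(C) = (C + C)*(C - 641) = (2*C)*(-641 + C) = 2*C*(-641 + C))
-80447/p(-409) + I(-446, -70)/(-93445) = -80447*(-1/(818*(-641 - 409))) - 446*(-70)/(-93445) = -80447/(2*(-409)*(-1050)) + 31220*(-1/93445) = -80447/858900 - 6244/18689 = -6866445583/16051982100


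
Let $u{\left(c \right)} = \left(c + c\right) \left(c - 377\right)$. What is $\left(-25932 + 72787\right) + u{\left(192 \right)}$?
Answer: $-24185$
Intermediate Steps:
$u{\left(c \right)} = 2 c \left(-377 + c\right)$
$\left(-25932 + 72787\right) + u{\left(192 \right)} = \left(-25932 + 72787\right) + 2 \cdot 192 \left(-377 + 192\right) = 46855 + 2 \cdot 192 \left(-185\right) = 46855 - 71040 = -24185$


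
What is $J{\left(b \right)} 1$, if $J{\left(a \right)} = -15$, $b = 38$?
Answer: $-15$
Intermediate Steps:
$J{\left(b \right)} 1 = \left(-15\right) 1 = -15$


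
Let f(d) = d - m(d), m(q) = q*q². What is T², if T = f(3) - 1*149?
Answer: 29929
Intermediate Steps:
m(q) = q³
f(d) = d - d³
T = -173 (T = (3 - 1*3³) - 1*149 = (3 - 1*27) - 149 = (3 - 27) - 149 = -24 - 149 = -173)
T² = (-173)² = 29929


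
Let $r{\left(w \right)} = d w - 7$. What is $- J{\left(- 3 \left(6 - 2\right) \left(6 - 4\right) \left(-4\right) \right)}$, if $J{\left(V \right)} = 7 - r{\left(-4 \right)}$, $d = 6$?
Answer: $-38$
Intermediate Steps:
$r{\left(w \right)} = -7 + 6 w$ ($r{\left(w \right)} = 6 w - 7 = -7 + 6 w$)
$J{\left(V \right)} = 38$ ($J{\left(V \right)} = 7 - \left(-7 + 6 \left(-4\right)\right) = 7 - \left(-7 - 24\right) = 7 - -31 = 7 + 31 = 38$)
$- J{\left(- 3 \left(6 - 2\right) \left(6 - 4\right) \left(-4\right) \right)} = \left(-1\right) 38 = -38$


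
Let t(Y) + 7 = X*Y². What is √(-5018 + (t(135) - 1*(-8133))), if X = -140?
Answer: 14*I*√13002 ≈ 1596.4*I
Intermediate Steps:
t(Y) = -7 - 140*Y²
√(-5018 + (t(135) - 1*(-8133))) = √(-5018 + ((-7 - 140*135²) - 1*(-8133))) = √(-5018 + ((-7 - 140*18225) + 8133)) = √(-5018 + ((-7 - 2551500) + 8133)) = √(-5018 + (-2551507 + 8133)) = √(-5018 - 2543374) = √(-2548392) = 14*I*√13002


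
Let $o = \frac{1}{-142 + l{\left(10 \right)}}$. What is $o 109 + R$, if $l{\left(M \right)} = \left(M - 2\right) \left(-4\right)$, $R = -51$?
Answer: $- \frac{8983}{174} \approx -51.626$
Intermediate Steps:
$l{\left(M \right)} = 8 - 4 M$ ($l{\left(M \right)} = \left(-2 + M\right) \left(-4\right) = 8 - 4 M$)
$o = - \frac{1}{174}$ ($o = \frac{1}{-142 + \left(8 - 40\right)} = \frac{1}{-142 - 32} = \frac{1}{-174} = - \frac{1}{174} \approx -0.0057471$)
$o 109 + R = \left(- \frac{1}{174}\right) 109 - 51 = - \frac{109}{174} - 51 = - \frac{8983}{174}$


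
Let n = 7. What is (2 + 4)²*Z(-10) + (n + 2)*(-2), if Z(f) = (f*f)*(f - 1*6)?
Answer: -57618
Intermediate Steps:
Z(f) = f²*(-6 + f) (Z(f) = f²*(f - 6) = f²*(-6 + f))
(2 + 4)²*Z(-10) + (n + 2)*(-2) = (2 + 4)²*((-10)²*(-6 - 10)) + (7 + 2)*(-2) = 6²*(100*(-16)) + 9*(-2) = 36*(-1600) - 18 = -57600 - 18 = -57618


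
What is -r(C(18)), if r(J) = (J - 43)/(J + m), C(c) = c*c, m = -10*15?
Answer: -281/174 ≈ -1.6149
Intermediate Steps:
m = -150
C(c) = c**2
r(J) = (-43 + J)/(-150 + J) (r(J) = (J - 43)/(J - 150) = (-43 + J)/(-150 + J))
-r(C(18)) = -(-43 + 18**2)/(-150 + 18**2) = -(-43 + 324)/(-150 + 324) = -281/174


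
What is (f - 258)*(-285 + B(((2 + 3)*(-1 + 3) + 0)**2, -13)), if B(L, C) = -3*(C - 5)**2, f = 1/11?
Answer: 3566109/11 ≈ 3.2419e+5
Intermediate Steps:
f = 1/11 ≈ 0.090909
B(L, C) = -3*(-5 + C)**2
(f - 258)*(-285 + B(((2 + 3)*(-1 + 3) + 0)**2, -13)) = (1/11 - 258)*(-285 - 3*(-5 - 13)**2) = -2837*(-285 - 3*(-18)**2)/11 = -2837*(-285 - 3*324)/11 = -2837*(-285 - 972)/11 = -2837/11*(-1257) = 3566109/11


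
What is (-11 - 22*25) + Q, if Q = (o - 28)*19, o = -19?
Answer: -1454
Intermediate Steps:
Q = -893 (Q = (-19 - 28)*19 = -47*19 = -893)
(-11 - 22*25) + Q = (-11 - 22*25) - 893 = (-11 - 550) - 893 = -561 - 893 = -1454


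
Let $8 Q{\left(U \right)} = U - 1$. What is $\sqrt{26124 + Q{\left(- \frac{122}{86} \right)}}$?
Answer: $\frac{\sqrt{48302717}}{43} \approx 161.63$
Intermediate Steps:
$Q{\left(U \right)} = - \frac{1}{8} + \frac{U}{8}$ ($Q{\left(U \right)} = \frac{U - 1}{8} = \frac{-1 + U}{8} = - \frac{1}{8} + \frac{U}{8}$)
$\sqrt{26124 + Q{\left(- \frac{122}{86} \right)}} = \sqrt{26124 + \left(- \frac{1}{8} + \frac{\left(-122\right) \frac{1}{86}}{8}\right)} = \sqrt{26124 + \left(- \frac{1}{8} + \frac{1}{8} \left(- \frac{61}{43}\right)\right)} = \sqrt{26124 - \frac{13}{43}} = \sqrt{\frac{1123319}{43}} = \frac{\sqrt{48302717}}{43}$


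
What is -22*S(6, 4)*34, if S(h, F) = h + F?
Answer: -7480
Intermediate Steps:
S(h, F) = F + h
-22*S(6, 4)*34 = -22*(4 + 6)*34 = -22*10*34 = -220*34 = -7480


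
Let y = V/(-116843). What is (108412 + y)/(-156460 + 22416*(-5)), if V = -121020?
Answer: -3166826084/7844254805 ≈ -0.40371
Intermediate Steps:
y = 121020/116843 (y = -121020/(-116843) = -121020*(-1/116843) = 121020/116843 ≈ 1.0357)
(108412 + y)/(-156460 + 22416*(-5)) = (108412 + 121020/116843)/(-156460 + 22416*(-5)) = 12667304336/(116843*(-156460 - 112080)) = (12667304336/116843)/(-268540) = (12667304336/116843)*(-1/268540) = -3166826084/7844254805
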